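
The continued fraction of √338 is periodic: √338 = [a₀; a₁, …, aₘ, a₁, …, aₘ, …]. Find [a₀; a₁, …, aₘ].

a₀ = ⌊√338⌋ = 18.
With m₀=0, d₀=1 and mₖ₊₁ = dₖaₖ − mₖ, dₖ₊₁ = (n − mₖ₊₁²)/dₖ, aₖ₊₁ = ⌊(a₀+mₖ₊₁)/dₖ₊₁⌋:
  k=1: m=18, d=14, a=2
  k=2: m=10, d=17, a=1
  k=3: m=7, d=17, a=1
  k=4: m=10, d=14, a=2
  k=5: m=18, d=1, a=36
d=1 and a=2a₀=36 at k=5, so the next step gives (m, d) = (18, 14) again — its k=1 value — and the period has length 5.

[18; 2, 1, 1, 2, 36]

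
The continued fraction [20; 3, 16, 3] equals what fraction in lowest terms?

Fold from the inside: start with 3/1.
  16 + 1/3 = 49/3
  3 + 3/49 = 150/49
  20 + 49/150 = 3049/150

3049/150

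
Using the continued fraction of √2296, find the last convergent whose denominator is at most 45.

√2296 = [47; 1, 10, 1, 94, …] (period length 4).
Convergents:
  p_0/q_0 = 47/1
  p_1/q_1 = 48/1
  p_2/q_2 = 527/11
  p_3/q_3 = 575/12
  p_4/q_4 = 54577/1139
q_3 = 12 ≤ 45 < 1139 = q_4, so the answer is 575/12.

575/12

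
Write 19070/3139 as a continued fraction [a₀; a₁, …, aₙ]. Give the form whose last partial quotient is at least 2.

[6; 13, 3, 3, 11, 2]

19070 = 6×3139 + 236
3139 = 13×236 + 71
236 = 3×71 + 23
71 = 3×23 + 2
23 = 11×2 + 1
2 = 2×1 + 0  (stop)
So 19070/3139 = [6; 13, 3, 3, 11, 2].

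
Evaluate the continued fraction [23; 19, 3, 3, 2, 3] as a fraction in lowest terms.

35154/1525

Fold from the inside: start with 3/1.
  2 + 1/3 = 7/3
  3 + 3/7 = 24/7
  3 + 7/24 = 79/24
  19 + 24/79 = 1525/79
  23 + 79/1525 = 35154/1525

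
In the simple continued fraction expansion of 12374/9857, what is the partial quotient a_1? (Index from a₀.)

12374 = 1·9857 + 2517   →  a_0 = 1
9857 = 3·2517 + 2306   →  a_1 = 3

3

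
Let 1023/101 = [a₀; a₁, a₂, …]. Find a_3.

1023 = 10·101 + 13   →  a_0 = 10
101 = 7·13 + 10   →  a_1 = 7
13 = 1·10 + 3   →  a_2 = 1
10 = 3·3 + 1   →  a_3 = 3

3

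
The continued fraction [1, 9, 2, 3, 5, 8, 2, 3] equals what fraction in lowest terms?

23285/21053

Using pₖ = aₖpₖ₋₁ + pₖ₋₂ and qₖ = aₖqₖ₋₁ + qₖ₋₂:
  k=0: a=1, p=1, q=1
  k=1: a=9, p=10, q=9
  k=2: a=2, p=21, q=19
  k=3: a=3, p=73, q=66
  k=4: a=5, p=386, q=349
  k=5: a=8, p=3161, q=2858
  k=6: a=2, p=6708, q=6065
  k=7: a=3, p=23285, q=21053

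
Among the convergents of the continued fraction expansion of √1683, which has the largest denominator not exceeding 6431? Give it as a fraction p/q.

137965/3363

√1683 = [41; 41, 82, …] (period length 2).
Convergents:
  p_0/q_0 = 41/1
  p_1/q_1 = 1682/41
  p_2/q_2 = 137965/3363
  p_3/q_3 = 5658247/137924
q_2 = 3363 ≤ 6431 < 137924 = q_3, so the answer is 137965/3363.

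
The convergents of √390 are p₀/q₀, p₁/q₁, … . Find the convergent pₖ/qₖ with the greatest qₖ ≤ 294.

3140/159

√390 = [19; 1, 2, 1, 38, …] (period length 4).
Convergents:
  p_0/q_0 = 19/1
  p_1/q_1 = 20/1
  p_2/q_2 = 59/3
  p_3/q_3 = 79/4
  p_4/q_4 = 3061/155
  p_5/q_5 = 3140/159
  p_6/q_6 = 9341/473
q_5 = 159 ≤ 294 < 473 = q_6, so the answer is 3140/159.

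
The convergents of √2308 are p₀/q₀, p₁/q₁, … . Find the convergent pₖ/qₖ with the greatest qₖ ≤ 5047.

110736/2305

√2308 = [48; 24, 96, …] (period length 2).
Convergents:
  p_0/q_0 = 48/1
  p_1/q_1 = 1153/24
  p_2/q_2 = 110736/2305
  p_3/q_3 = 2658817/55344
q_2 = 2305 ≤ 5047 < 55344 = q_3, so the answer is 110736/2305.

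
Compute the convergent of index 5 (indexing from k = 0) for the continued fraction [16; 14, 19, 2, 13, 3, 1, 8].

Using pₖ = aₖpₖ₋₁ + pₖ₋₂, qₖ = aₖqₖ₋₁ + qₖ₋₂ (with p₋₁=1, p₋₂=0, q₋₁=0, q₋₂=1):
  k=0: a=16, p=16, q=1
  k=1: a=14, p=225, q=14
  k=2: a=19, p=4291, q=267
  k=3: a=2, p=8807, q=548
  k=4: a=13, p=118782, q=7391
  k=5: a=3, p=365153, q=22721

365153/22721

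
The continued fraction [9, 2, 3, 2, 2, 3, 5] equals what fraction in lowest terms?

Using pₖ = aₖpₖ₋₁ + pₖ₋₂ and qₖ = aₖqₖ₋₁ + qₖ₋₂:
  k=0: a=9, p=9, q=1
  k=1: a=2, p=19, q=2
  k=2: a=3, p=66, q=7
  k=3: a=2, p=151, q=16
  k=4: a=2, p=368, q=39
  k=5: a=3, p=1255, q=133
  k=6: a=5, p=6643, q=704

6643/704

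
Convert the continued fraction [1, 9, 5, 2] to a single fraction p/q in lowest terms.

112/101

Fold from the inside: start with 2/1.
  5 + 1/2 = 11/2
  9 + 2/11 = 101/11
  1 + 11/101 = 112/101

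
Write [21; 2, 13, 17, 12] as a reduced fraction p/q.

Fold from the inside: start with 12/1.
  17 + 1/12 = 205/12
  13 + 12/205 = 2677/205
  2 + 205/2677 = 5559/2677
  21 + 2677/5559 = 119416/5559

119416/5559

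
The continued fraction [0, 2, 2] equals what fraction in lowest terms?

2/5

Fold from the inside: start with 2/1.
  2 + 1/2 = 5/2
  0 + 2/5 = 2/5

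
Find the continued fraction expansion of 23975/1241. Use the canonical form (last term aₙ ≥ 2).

[19; 3, 7, 2, 8, 3]

23975 = 19*1241 + 396
1241 = 3*396 + 53
396 = 7*53 + 25
53 = 2*25 + 3
25 = 8*3 + 1
3 = 3*1 + 0  (stop)
So 23975/1241 = [19; 3, 7, 2, 8, 3].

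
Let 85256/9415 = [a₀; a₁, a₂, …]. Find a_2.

14

85256 = 9·9415 + 521   →  a_0 = 9
9415 = 18·521 + 37   →  a_1 = 18
521 = 14·37 + 3   →  a_2 = 14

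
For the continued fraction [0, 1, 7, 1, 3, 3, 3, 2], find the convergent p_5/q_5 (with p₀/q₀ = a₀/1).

101/114

Using pₖ = aₖpₖ₋₁ + pₖ₋₂, qₖ = aₖqₖ₋₁ + qₖ₋₂ (with p₋₁=1, p₋₂=0, q₋₁=0, q₋₂=1):
  k=0: a=0, p=0, q=1
  k=1: a=1, p=1, q=1
  k=2: a=7, p=7, q=8
  k=3: a=1, p=8, q=9
  k=4: a=3, p=31, q=35
  k=5: a=3, p=101, q=114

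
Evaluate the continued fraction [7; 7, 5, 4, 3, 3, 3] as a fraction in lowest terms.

38144/5343

Fold from the inside: start with 3/1.
  3 + 1/3 = 10/3
  3 + 3/10 = 33/10
  4 + 10/33 = 142/33
  5 + 33/142 = 743/142
  7 + 142/743 = 5343/743
  7 + 743/5343 = 38144/5343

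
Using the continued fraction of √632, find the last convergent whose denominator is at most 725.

7743/308

√632 = [25; 7, 6, 7, 50, …] (period length 4).
Convergents:
  p_0/q_0 = 25/1
  p_1/q_1 = 176/7
  p_2/q_2 = 1081/43
  p_3/q_3 = 7743/308
  p_4/q_4 = 388231/15443
q_3 = 308 ≤ 725 < 15443 = q_4, so the answer is 7743/308.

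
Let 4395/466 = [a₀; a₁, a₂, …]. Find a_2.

3

4395 = 9·466 + 201   →  a_0 = 9
466 = 2·201 + 64   →  a_1 = 2
201 = 3·64 + 9   →  a_2 = 3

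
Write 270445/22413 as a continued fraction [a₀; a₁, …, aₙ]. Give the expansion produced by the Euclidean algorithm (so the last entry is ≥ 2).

[12; 15, 19, 11, 7]

270445 = 12·22413 + 1489
22413 = 15·1489 + 78
1489 = 19·78 + 7
78 = 11·7 + 1
7 = 7·1 + 0  (stop)
So 270445/22413 = [12; 15, 19, 11, 7].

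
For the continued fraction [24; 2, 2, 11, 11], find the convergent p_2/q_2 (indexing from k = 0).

Using pₖ = aₖpₖ₋₁ + pₖ₋₂, qₖ = aₖqₖ₋₁ + qₖ₋₂ (with p₋₁=1, p₋₂=0, q₋₁=0, q₋₂=1):
  k=0: a=24, p=24, q=1
  k=1: a=2, p=49, q=2
  k=2: a=2, p=122, q=5

122/5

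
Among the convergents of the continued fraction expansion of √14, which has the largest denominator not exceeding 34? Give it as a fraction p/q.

116/31

√14 = [3; 1, 2, 1, 6, …] (period length 4).
Convergents:
  p_0/q_0 = 3/1
  p_1/q_1 = 4/1
  p_2/q_2 = 11/3
  p_3/q_3 = 15/4
  p_4/q_4 = 101/27
  p_5/q_5 = 116/31
  p_6/q_6 = 333/89
q_5 = 31 ≤ 34 < 89 = q_6, so the answer is 116/31.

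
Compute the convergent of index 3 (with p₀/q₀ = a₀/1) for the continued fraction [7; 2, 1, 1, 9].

37/5

Using pₖ = aₖpₖ₋₁ + pₖ₋₂, qₖ = aₖqₖ₋₁ + qₖ₋₂ (with p₋₁=1, p₋₂=0, q₋₁=0, q₋₂=1):
  k=0: a=7, p=7, q=1
  k=1: a=2, p=15, q=2
  k=2: a=1, p=22, q=3
  k=3: a=1, p=37, q=5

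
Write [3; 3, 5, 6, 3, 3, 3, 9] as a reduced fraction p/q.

Using pₖ = aₖpₖ₋₁ + pₖ₋₂ and qₖ = aₖqₖ₋₁ + qₖ₋₂:
  k=0: a=3, p=3, q=1
  k=1: a=3, p=10, q=3
  k=2: a=5, p=53, q=16
  k=3: a=6, p=328, q=99
  k=4: a=3, p=1037, q=313
  k=5: a=3, p=3439, q=1038
  k=6: a=3, p=11354, q=3427
  k=7: a=9, p=105625, q=31881

105625/31881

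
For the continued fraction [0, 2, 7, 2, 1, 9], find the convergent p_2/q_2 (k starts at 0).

Using pₖ = aₖpₖ₋₁ + pₖ₋₂, qₖ = aₖqₖ₋₁ + qₖ₋₂ (with p₋₁=1, p₋₂=0, q₋₁=0, q₋₂=1):
  k=0: a=0, p=0, q=1
  k=1: a=2, p=1, q=2
  k=2: a=7, p=7, q=15

7/15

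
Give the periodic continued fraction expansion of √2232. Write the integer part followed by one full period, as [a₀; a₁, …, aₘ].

[47; 4, 10, 4, 94]

a₀ = ⌊√2232⌋ = 47.
With m₀=0, d₀=1 and mₖ₊₁ = dₖaₖ − mₖ, dₖ₊₁ = (n − mₖ₊₁²)/dₖ, aₖ₊₁ = ⌊(a₀+mₖ₊₁)/dₖ₊₁⌋:
  k=1: m=47, d=23, a=4
  k=2: m=45, d=9, a=10
  k=3: m=45, d=23, a=4
  k=4: m=47, d=1, a=94
d=1 and a=2a₀=94 at k=4, so the next step gives (m, d) = (47, 23) again — its k=1 value — and the period has length 4.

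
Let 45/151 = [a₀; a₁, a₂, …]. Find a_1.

3

45 = 0·151 + 45   →  a_0 = 0
151 = 3·45 + 16   →  a_1 = 3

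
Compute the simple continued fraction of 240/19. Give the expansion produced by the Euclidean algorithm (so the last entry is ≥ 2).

240 = 12×19 + 12
19 = 1×12 + 7
12 = 1×7 + 5
7 = 1×5 + 2
5 = 2×2 + 1
2 = 2×1 + 0  (stop)
So 240/19 = [12; 1, 1, 1, 2, 2].

[12; 1, 1, 1, 2, 2]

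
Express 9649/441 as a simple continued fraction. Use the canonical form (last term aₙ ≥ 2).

[21; 1, 7, 3, 8, 2]

9649 = 21*441 + 388
441 = 1*388 + 53
388 = 7*53 + 17
53 = 3*17 + 2
17 = 8*2 + 1
2 = 2*1 + 0  (stop)
So 9649/441 = [21; 1, 7, 3, 8, 2].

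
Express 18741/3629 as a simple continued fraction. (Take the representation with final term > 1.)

[5; 6, 11, 4, 13]

18741 = 5·3629 + 596
3629 = 6·596 + 53
596 = 11·53 + 13
53 = 4·13 + 1
13 = 13·1 + 0  (stop)
So 18741/3629 = [5; 6, 11, 4, 13].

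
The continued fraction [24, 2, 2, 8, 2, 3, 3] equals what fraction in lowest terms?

24795/1016

Using pₖ = aₖpₖ₋₁ + pₖ₋₂ and qₖ = aₖqₖ₋₁ + qₖ₋₂:
  k=0: a=24, p=24, q=1
  k=1: a=2, p=49, q=2
  k=2: a=2, p=122, q=5
  k=3: a=8, p=1025, q=42
  k=4: a=2, p=2172, q=89
  k=5: a=3, p=7541, q=309
  k=6: a=3, p=24795, q=1016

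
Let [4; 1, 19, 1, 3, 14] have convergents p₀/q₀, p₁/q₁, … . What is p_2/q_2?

Using pₖ = aₖpₖ₋₁ + pₖ₋₂, qₖ = aₖqₖ₋₁ + qₖ₋₂ (with p₋₁=1, p₋₂=0, q₋₁=0, q₋₂=1):
  k=0: a=4, p=4, q=1
  k=1: a=1, p=5, q=1
  k=2: a=19, p=99, q=20

99/20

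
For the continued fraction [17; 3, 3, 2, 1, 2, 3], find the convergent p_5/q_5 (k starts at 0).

Using pₖ = aₖpₖ₋₁ + pₖ₋₂, qₖ = aₖqₖ₋₁ + qₖ₋₂ (with p₋₁=1, p₋₂=0, q₋₁=0, q₋₂=1):
  k=0: a=17, p=17, q=1
  k=1: a=3, p=52, q=3
  k=2: a=3, p=173, q=10
  k=3: a=2, p=398, q=23
  k=4: a=1, p=571, q=33
  k=5: a=2, p=1540, q=89

1540/89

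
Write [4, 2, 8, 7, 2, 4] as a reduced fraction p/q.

Using pₖ = aₖpₖ₋₁ + pₖ₋₂ and qₖ = aₖqₖ₋₁ + qₖ₋₂:
  k=0: a=4, p=4, q=1
  k=1: a=2, p=9, q=2
  k=2: a=8, p=76, q=17
  k=3: a=7, p=541, q=121
  k=4: a=2, p=1158, q=259
  k=5: a=4, p=5173, q=1157

5173/1157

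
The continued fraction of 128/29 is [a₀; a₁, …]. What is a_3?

2

128 = 4·29 + 12   →  a_0 = 4
29 = 2·12 + 5   →  a_1 = 2
12 = 2·5 + 2   →  a_2 = 2
5 = 2·2 + 1   →  a_3 = 2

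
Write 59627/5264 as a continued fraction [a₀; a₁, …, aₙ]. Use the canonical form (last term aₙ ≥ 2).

59627 = 11×5264 + 1723
5264 = 3×1723 + 95
1723 = 18×95 + 13
95 = 7×13 + 4
13 = 3×4 + 1
4 = 4×1 + 0  (stop)
So 59627/5264 = [11; 3, 18, 7, 3, 4].

[11; 3, 18, 7, 3, 4]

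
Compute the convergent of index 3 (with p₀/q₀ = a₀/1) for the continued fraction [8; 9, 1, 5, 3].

Using pₖ = aₖpₖ₋₁ + pₖ₋₂, qₖ = aₖqₖ₋₁ + qₖ₋₂ (with p₋₁=1, p₋₂=0, q₋₁=0, q₋₂=1):
  k=0: a=8, p=8, q=1
  k=1: a=9, p=73, q=9
  k=2: a=1, p=81, q=10
  k=3: a=5, p=478, q=59

478/59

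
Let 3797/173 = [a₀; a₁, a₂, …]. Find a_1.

3797 = 21·173 + 164   →  a_0 = 21
173 = 1·164 + 9   →  a_1 = 1

1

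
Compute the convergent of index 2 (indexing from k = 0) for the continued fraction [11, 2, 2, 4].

57/5

Using pₖ = aₖpₖ₋₁ + pₖ₋₂, qₖ = aₖqₖ₋₁ + qₖ₋₂ (with p₋₁=1, p₋₂=0, q₋₁=0, q₋₂=1):
  k=0: a=11, p=11, q=1
  k=1: a=2, p=23, q=2
  k=2: a=2, p=57, q=5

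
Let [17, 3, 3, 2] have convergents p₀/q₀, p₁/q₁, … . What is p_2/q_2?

173/10

Using pₖ = aₖpₖ₋₁ + pₖ₋₂, qₖ = aₖqₖ₋₁ + qₖ₋₂ (with p₋₁=1, p₋₂=0, q₋₁=0, q₋₂=1):
  k=0: a=17, p=17, q=1
  k=1: a=3, p=52, q=3
  k=2: a=3, p=173, q=10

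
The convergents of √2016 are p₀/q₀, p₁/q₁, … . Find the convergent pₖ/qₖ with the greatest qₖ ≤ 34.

√2016 = [44; 1, 8, 1, 88, …] (period length 4).
Convergents:
  p_0/q_0 = 44/1
  p_1/q_1 = 45/1
  p_2/q_2 = 404/9
  p_3/q_3 = 449/10
  p_4/q_4 = 39916/889
q_3 = 10 ≤ 34 < 889 = q_4, so the answer is 449/10.

449/10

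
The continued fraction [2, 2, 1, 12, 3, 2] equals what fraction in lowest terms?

637/272

Fold from the inside: start with 2/1.
  3 + 1/2 = 7/2
  12 + 2/7 = 86/7
  1 + 7/86 = 93/86
  2 + 86/93 = 272/93
  2 + 93/272 = 637/272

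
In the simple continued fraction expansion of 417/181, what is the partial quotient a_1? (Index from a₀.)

3

417 = 2·181 + 55   →  a_0 = 2
181 = 3·55 + 16   →  a_1 = 3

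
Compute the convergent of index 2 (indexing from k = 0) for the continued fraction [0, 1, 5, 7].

Using pₖ = aₖpₖ₋₁ + pₖ₋₂, qₖ = aₖqₖ₋₁ + qₖ₋₂ (with p₋₁=1, p₋₂=0, q₋₁=0, q₋₂=1):
  k=0: a=0, p=0, q=1
  k=1: a=1, p=1, q=1
  k=2: a=5, p=5, q=6

5/6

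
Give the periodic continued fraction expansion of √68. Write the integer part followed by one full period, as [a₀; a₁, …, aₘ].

[8; 4, 16]

a₀ = ⌊√68⌋ = 8.
With m₀=0, d₀=1 and mₖ₊₁ = dₖaₖ − mₖ, dₖ₊₁ = (n − mₖ₊₁²)/dₖ, aₖ₊₁ = ⌊(a₀+mₖ₊₁)/dₖ₊₁⌋:
  k=1: m=8, d=4, a=4
  k=2: m=8, d=1, a=16
d=1 and a=2a₀=16 at k=2, so the next step gives (m, d) = (8, 4) again — its k=1 value — and the period has length 2.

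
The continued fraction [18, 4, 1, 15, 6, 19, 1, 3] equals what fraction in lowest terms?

Using pₖ = aₖpₖ₋₁ + pₖ₋₂ and qₖ = aₖqₖ₋₁ + qₖ₋₂:
  k=0: a=18, p=18, q=1
  k=1: a=4, p=73, q=4
  k=2: a=1, p=91, q=5
  k=3: a=15, p=1438, q=79
  k=4: a=6, p=8719, q=479
  k=5: a=19, p=167099, q=9180
  k=6: a=1, p=175818, q=9659
  k=7: a=3, p=694553, q=38157

694553/38157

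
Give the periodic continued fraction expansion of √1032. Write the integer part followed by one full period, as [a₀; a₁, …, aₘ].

[32; 8, 64]

a₀ = ⌊√1032⌋ = 32.
With m₀=0, d₀=1 and mₖ₊₁ = dₖaₖ − mₖ, dₖ₊₁ = (n − mₖ₊₁²)/dₖ, aₖ₊₁ = ⌊(a₀+mₖ₊₁)/dₖ₊₁⌋:
  k=1: m=32, d=8, a=8
  k=2: m=32, d=1, a=64
d=1 and a=2a₀=64 at k=2, so the next step gives (m, d) = (32, 8) again — its k=1 value — and the period has length 2.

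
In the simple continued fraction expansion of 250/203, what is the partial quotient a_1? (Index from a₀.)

250 = 1·203 + 47   →  a_0 = 1
203 = 4·47 + 15   →  a_1 = 4

4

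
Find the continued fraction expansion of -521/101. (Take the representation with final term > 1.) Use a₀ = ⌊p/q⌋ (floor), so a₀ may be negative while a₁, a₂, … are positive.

-521 = -6×101 + 85
101 = 1×85 + 16
85 = 5×16 + 5
16 = 3×5 + 1
5 = 5×1 + 0  (stop)
So -521/101 = [-6; 1, 5, 3, 5].

[-6; 1, 5, 3, 5]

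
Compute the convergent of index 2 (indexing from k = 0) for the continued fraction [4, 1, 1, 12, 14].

9/2

Using pₖ = aₖpₖ₋₁ + pₖ₋₂, qₖ = aₖqₖ₋₁ + qₖ₋₂ (with p₋₁=1, p₋₂=0, q₋₁=0, q₋₂=1):
  k=0: a=4, p=4, q=1
  k=1: a=1, p=5, q=1
  k=2: a=1, p=9, q=2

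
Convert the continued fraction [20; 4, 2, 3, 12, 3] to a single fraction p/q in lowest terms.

Using pₖ = aₖpₖ₋₁ + pₖ₋₂ and qₖ = aₖqₖ₋₁ + qₖ₋₂:
  k=0: a=20, p=20, q=1
  k=1: a=4, p=81, q=4
  k=2: a=2, p=182, q=9
  k=3: a=3, p=627, q=31
  k=4: a=12, p=7706, q=381
  k=5: a=3, p=23745, q=1174

23745/1174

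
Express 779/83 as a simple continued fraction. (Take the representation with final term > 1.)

[9; 2, 1, 1, 2, 6]

779 = 9·83 + 32
83 = 2·32 + 19
32 = 1·19 + 13
19 = 1·13 + 6
13 = 2·6 + 1
6 = 6·1 + 0  (stop)
So 779/83 = [9; 2, 1, 1, 2, 6].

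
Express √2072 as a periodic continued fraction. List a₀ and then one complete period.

a₀ = ⌊√2072⌋ = 45.
With m₀=0, d₀=1 and mₖ₊₁ = dₖaₖ − mₖ, dₖ₊₁ = (n − mₖ₊₁²)/dₖ, aₖ₊₁ = ⌊(a₀+mₖ₊₁)/dₖ₊₁⌋:
  k=1: m=45, d=47, a=1
  k=2: m=2, d=44, a=1
  k=3: m=42, d=7, a=12
  k=4: m=42, d=44, a=1
  k=5: m=2, d=47, a=1
  k=6: m=45, d=1, a=90
d=1 and a=2a₀=90 at k=6, so the next step gives (m, d) = (45, 47) again — its k=1 value — and the period has length 6.

[45; 1, 1, 12, 1, 1, 90]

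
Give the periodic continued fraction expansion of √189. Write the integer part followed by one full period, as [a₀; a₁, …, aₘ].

[13; 1, 2, 1, 26]

a₀ = ⌊√189⌋ = 13.
With m₀=0, d₀=1 and mₖ₊₁ = dₖaₖ − mₖ, dₖ₊₁ = (n − mₖ₊₁²)/dₖ, aₖ₊₁ = ⌊(a₀+mₖ₊₁)/dₖ₊₁⌋:
  k=1: m=13, d=20, a=1
  k=2: m=7, d=7, a=2
  k=3: m=7, d=20, a=1
  k=4: m=13, d=1, a=26
d=1 and a=2a₀=26 at k=4, so the next step gives (m, d) = (13, 20) again — its k=1 value — and the period has length 4.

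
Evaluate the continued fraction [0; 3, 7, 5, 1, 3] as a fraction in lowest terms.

Fold from the inside: start with 3/1.
  1 + 1/3 = 4/3
  5 + 3/4 = 23/4
  7 + 4/23 = 165/23
  3 + 23/165 = 518/165
  0 + 165/518 = 165/518

165/518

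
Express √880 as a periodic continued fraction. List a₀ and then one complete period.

a₀ = ⌊√880⌋ = 29.
With m₀=0, d₀=1 and mₖ₊₁ = dₖaₖ − mₖ, dₖ₊₁ = (n − mₖ₊₁²)/dₖ, aₖ₊₁ = ⌊(a₀+mₖ₊₁)/dₖ₊₁⌋:
  k=1: m=29, d=39, a=1
  k=2: m=10, d=20, a=1
  k=3: m=10, d=39, a=1
  k=4: m=29, d=1, a=58
d=1 and a=2a₀=58 at k=4, so the next step gives (m, d) = (29, 39) again — its k=1 value — and the period has length 4.

[29; 1, 1, 1, 58]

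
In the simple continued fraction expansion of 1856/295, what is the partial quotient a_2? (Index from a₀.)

2

1856 = 6·295 + 86   →  a_0 = 6
295 = 3·86 + 37   →  a_1 = 3
86 = 2·37 + 12   →  a_2 = 2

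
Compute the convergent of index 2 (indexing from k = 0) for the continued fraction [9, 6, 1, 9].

Using pₖ = aₖpₖ₋₁ + pₖ₋₂, qₖ = aₖqₖ₋₁ + qₖ₋₂ (with p₋₁=1, p₋₂=0, q₋₁=0, q₋₂=1):
  k=0: a=9, p=9, q=1
  k=1: a=6, p=55, q=6
  k=2: a=1, p=64, q=7

64/7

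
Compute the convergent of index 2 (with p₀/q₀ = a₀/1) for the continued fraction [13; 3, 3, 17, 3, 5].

133/10

Using pₖ = aₖpₖ₋₁ + pₖ₋₂, qₖ = aₖqₖ₋₁ + qₖ₋₂ (with p₋₁=1, p₋₂=0, q₋₁=0, q₋₂=1):
  k=0: a=13, p=13, q=1
  k=1: a=3, p=40, q=3
  k=2: a=3, p=133, q=10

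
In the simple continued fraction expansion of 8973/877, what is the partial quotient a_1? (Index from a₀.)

4

8973 = 10·877 + 203   →  a_0 = 10
877 = 4·203 + 65   →  a_1 = 4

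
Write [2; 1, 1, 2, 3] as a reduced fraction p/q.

44/17

Using pₖ = aₖpₖ₋₁ + pₖ₋₂ and qₖ = aₖqₖ₋₁ + qₖ₋₂:
  k=0: a=2, p=2, q=1
  k=1: a=1, p=3, q=1
  k=2: a=1, p=5, q=2
  k=3: a=2, p=13, q=5
  k=4: a=3, p=44, q=17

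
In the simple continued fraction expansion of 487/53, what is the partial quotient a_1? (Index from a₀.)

487 = 9·53 + 10   →  a_0 = 9
53 = 5·10 + 3   →  a_1 = 5

5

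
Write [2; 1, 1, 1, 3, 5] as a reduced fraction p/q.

Fold from the inside: start with 5/1.
  3 + 1/5 = 16/5
  1 + 5/16 = 21/16
  1 + 16/21 = 37/21
  1 + 21/37 = 58/37
  2 + 37/58 = 153/58

153/58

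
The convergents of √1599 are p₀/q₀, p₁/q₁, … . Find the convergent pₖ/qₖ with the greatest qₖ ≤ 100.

√1599 = [39; 1, 78, …] (period length 2).
Convergents:
  p_0/q_0 = 39/1
  p_1/q_1 = 40/1
  p_2/q_2 = 3159/79
  p_3/q_3 = 3199/80
  p_4/q_4 = 252681/6319
q_3 = 80 ≤ 100 < 6319 = q_4, so the answer is 3199/80.

3199/80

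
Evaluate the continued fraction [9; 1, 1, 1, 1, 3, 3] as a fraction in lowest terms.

567/59

Fold from the inside: start with 3/1.
  3 + 1/3 = 10/3
  1 + 3/10 = 13/10
  1 + 10/13 = 23/13
  1 + 13/23 = 36/23
  1 + 23/36 = 59/36
  9 + 36/59 = 567/59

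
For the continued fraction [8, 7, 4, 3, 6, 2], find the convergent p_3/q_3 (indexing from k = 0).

Using pₖ = aₖpₖ₋₁ + pₖ₋₂, qₖ = aₖqₖ₋₁ + qₖ₋₂ (with p₋₁=1, p₋₂=0, q₋₁=0, q₋₂=1):
  k=0: a=8, p=8, q=1
  k=1: a=7, p=57, q=7
  k=2: a=4, p=236, q=29
  k=3: a=3, p=765, q=94

765/94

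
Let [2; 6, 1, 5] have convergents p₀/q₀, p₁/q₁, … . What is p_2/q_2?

15/7

Using pₖ = aₖpₖ₋₁ + pₖ₋₂, qₖ = aₖqₖ₋₁ + qₖ₋₂ (with p₋₁=1, p₋₂=0, q₋₁=0, q₋₂=1):
  k=0: a=2, p=2, q=1
  k=1: a=6, p=13, q=6
  k=2: a=1, p=15, q=7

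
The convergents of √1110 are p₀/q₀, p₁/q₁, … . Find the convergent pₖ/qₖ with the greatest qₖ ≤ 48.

√1110 = [33; 3, 6, 3, 66, …] (period length 4).
Convergents:
  p_0/q_0 = 33/1
  p_1/q_1 = 100/3
  p_2/q_2 = 633/19
  p_3/q_3 = 1999/60
q_2 = 19 ≤ 48 < 60 = q_3, so the answer is 633/19.

633/19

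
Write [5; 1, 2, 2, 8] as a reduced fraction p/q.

337/59

Using pₖ = aₖpₖ₋₁ + pₖ₋₂ and qₖ = aₖqₖ₋₁ + qₖ₋₂:
  k=0: a=5, p=5, q=1
  k=1: a=1, p=6, q=1
  k=2: a=2, p=17, q=3
  k=3: a=2, p=40, q=7
  k=4: a=8, p=337, q=59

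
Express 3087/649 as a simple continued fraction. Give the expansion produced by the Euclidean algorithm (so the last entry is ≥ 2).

3087 = 4×649 + 491
649 = 1×491 + 158
491 = 3×158 + 17
158 = 9×17 + 5
17 = 3×5 + 2
5 = 2×2 + 1
2 = 2×1 + 0  (stop)
So 3087/649 = [4; 1, 3, 9, 3, 2, 2].

[4; 1, 3, 9, 3, 2, 2]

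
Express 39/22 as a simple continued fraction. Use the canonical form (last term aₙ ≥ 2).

[1; 1, 3, 2, 2]

39 = 1·22 + 17
22 = 1·17 + 5
17 = 3·5 + 2
5 = 2·2 + 1
2 = 2·1 + 0  (stop)
So 39/22 = [1; 1, 3, 2, 2].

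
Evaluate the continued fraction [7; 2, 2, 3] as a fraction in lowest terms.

126/17

Fold from the inside: start with 3/1.
  2 + 1/3 = 7/3
  2 + 3/7 = 17/7
  7 + 7/17 = 126/17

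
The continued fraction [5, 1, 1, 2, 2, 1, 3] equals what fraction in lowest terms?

Using pₖ = aₖpₖ₋₁ + pₖ₋₂ and qₖ = aₖqₖ₋₁ + qₖ₋₂:
  k=0: a=5, p=5, q=1
  k=1: a=1, p=6, q=1
  k=2: a=1, p=11, q=2
  k=3: a=2, p=28, q=5
  k=4: a=2, p=67, q=12
  k=5: a=1, p=95, q=17
  k=6: a=3, p=352, q=63

352/63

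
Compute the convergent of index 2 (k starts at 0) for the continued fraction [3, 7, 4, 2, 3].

91/29

Using pₖ = aₖpₖ₋₁ + pₖ₋₂, qₖ = aₖqₖ₋₁ + qₖ₋₂ (with p₋₁=1, p₋₂=0, q₋₁=0, q₋₂=1):
  k=0: a=3, p=3, q=1
  k=1: a=7, p=22, q=7
  k=2: a=4, p=91, q=29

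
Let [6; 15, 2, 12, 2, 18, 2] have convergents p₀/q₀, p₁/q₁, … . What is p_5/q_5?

Using pₖ = aₖpₖ₋₁ + pₖ₋₂, qₖ = aₖqₖ₋₁ + qₖ₋₂ (with p₋₁=1, p₋₂=0, q₋₁=0, q₋₂=1):
  k=0: a=6, p=6, q=1
  k=1: a=15, p=91, q=15
  k=2: a=2, p=188, q=31
  k=3: a=12, p=2347, q=387
  k=4: a=2, p=4882, q=805
  k=5: a=18, p=90223, q=14877

90223/14877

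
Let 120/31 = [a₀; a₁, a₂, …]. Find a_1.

120 = 3·31 + 27   →  a_0 = 3
31 = 1·27 + 4   →  a_1 = 1

1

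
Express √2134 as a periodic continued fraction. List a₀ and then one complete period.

[46; 5, 8, 5, 92]

a₀ = ⌊√2134⌋ = 46.
With m₀=0, d₀=1 and mₖ₊₁ = dₖaₖ − mₖ, dₖ₊₁ = (n − mₖ₊₁²)/dₖ, aₖ₊₁ = ⌊(a₀+mₖ₊₁)/dₖ₊₁⌋:
  k=1: m=46, d=18, a=5
  k=2: m=44, d=11, a=8
  k=3: m=44, d=18, a=5
  k=4: m=46, d=1, a=92
d=1 and a=2a₀=92 at k=4, so the next step gives (m, d) = (46, 18) again — its k=1 value — and the period has length 4.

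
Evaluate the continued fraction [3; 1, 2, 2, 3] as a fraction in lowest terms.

Fold from the inside: start with 3/1.
  2 + 1/3 = 7/3
  2 + 3/7 = 17/7
  1 + 7/17 = 24/17
  3 + 17/24 = 89/24

89/24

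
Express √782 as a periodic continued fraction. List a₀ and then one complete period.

a₀ = ⌊√782⌋ = 27.

[27; 1, 26, 1, 54]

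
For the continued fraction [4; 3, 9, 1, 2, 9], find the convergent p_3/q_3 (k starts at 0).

134/31

Using pₖ = aₖpₖ₋₁ + pₖ₋₂, qₖ = aₖqₖ₋₁ + qₖ₋₂ (with p₋₁=1, p₋₂=0, q₋₁=0, q₋₂=1):
  k=0: a=4, p=4, q=1
  k=1: a=3, p=13, q=3
  k=2: a=9, p=121, q=28
  k=3: a=1, p=134, q=31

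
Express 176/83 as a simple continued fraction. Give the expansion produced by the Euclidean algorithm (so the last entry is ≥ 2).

176 = 2×83 + 10
83 = 8×10 + 3
10 = 3×3 + 1
3 = 3×1 + 0  (stop)
So 176/83 = [2; 8, 3, 3].

[2; 8, 3, 3]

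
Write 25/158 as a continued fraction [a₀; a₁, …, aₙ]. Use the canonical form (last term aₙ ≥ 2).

25 = 0×158 + 25
158 = 6×25 + 8
25 = 3×8 + 1
8 = 8×1 + 0  (stop)
So 25/158 = [0; 6, 3, 8].

[0; 6, 3, 8]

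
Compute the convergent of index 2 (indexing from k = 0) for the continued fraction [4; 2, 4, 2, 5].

40/9

Using pₖ = aₖpₖ₋₁ + pₖ₋₂, qₖ = aₖqₖ₋₁ + qₖ₋₂ (with p₋₁=1, p₋₂=0, q₋₁=0, q₋₂=1):
  k=0: a=4, p=4, q=1
  k=1: a=2, p=9, q=2
  k=2: a=4, p=40, q=9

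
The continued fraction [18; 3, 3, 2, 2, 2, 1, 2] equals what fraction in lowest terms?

Fold from the inside: start with 2/1.
  1 + 1/2 = 3/2
  2 + 2/3 = 8/3
  2 + 3/8 = 19/8
  2 + 8/19 = 46/19
  3 + 19/46 = 157/46
  3 + 46/157 = 517/157
  18 + 157/517 = 9463/517

9463/517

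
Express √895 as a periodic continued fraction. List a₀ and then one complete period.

[29; 1, 10, 1, 58]

a₀ = ⌊√895⌋ = 29.
With m₀=0, d₀=1 and mₖ₊₁ = dₖaₖ − mₖ, dₖ₊₁ = (n − mₖ₊₁²)/dₖ, aₖ₊₁ = ⌊(a₀+mₖ₊₁)/dₖ₊₁⌋:
  k=1: m=29, d=54, a=1
  k=2: m=25, d=5, a=10
  k=3: m=25, d=54, a=1
  k=4: m=29, d=1, a=58
d=1 and a=2a₀=58 at k=4, so the next step gives (m, d) = (29, 54) again — its k=1 value — and the period has length 4.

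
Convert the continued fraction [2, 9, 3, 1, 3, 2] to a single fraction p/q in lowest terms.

664/315

Fold from the inside: start with 2/1.
  3 + 1/2 = 7/2
  1 + 2/7 = 9/7
  3 + 7/9 = 34/9
  9 + 9/34 = 315/34
  2 + 34/315 = 664/315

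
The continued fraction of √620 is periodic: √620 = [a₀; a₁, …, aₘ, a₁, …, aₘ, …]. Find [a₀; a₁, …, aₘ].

[24; 1, 8, 1, 48]

a₀ = ⌊√620⌋ = 24.
With m₀=0, d₀=1 and mₖ₊₁ = dₖaₖ − mₖ, dₖ₊₁ = (n − mₖ₊₁²)/dₖ, aₖ₊₁ = ⌊(a₀+mₖ₊₁)/dₖ₊₁⌋:
  k=1: m=24, d=44, a=1
  k=2: m=20, d=5, a=8
  k=3: m=20, d=44, a=1
  k=4: m=24, d=1, a=48
d=1 and a=2a₀=48 at k=4, so the next step gives (m, d) = (24, 44) again — its k=1 value — and the period has length 4.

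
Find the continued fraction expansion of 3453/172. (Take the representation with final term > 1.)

3453 = 20*172 + 13
172 = 13*13 + 3
13 = 4*3 + 1
3 = 3*1 + 0  (stop)
So 3453/172 = [20; 13, 4, 3].

[20; 13, 4, 3]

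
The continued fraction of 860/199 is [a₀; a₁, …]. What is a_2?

860 = 4·199 + 64   →  a_0 = 4
199 = 3·64 + 7   →  a_1 = 3
64 = 9·7 + 1   →  a_2 = 9

9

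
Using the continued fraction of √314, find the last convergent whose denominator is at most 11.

√314 = [17; 1, 2, 1, 1, 2, 1, 34, …] (period length 7).
Convergents:
  p_0/q_0 = 17/1
  p_1/q_1 = 18/1
  p_2/q_2 = 53/3
  p_3/q_3 = 71/4
  p_4/q_4 = 124/7
  p_5/q_5 = 319/18
q_4 = 7 ≤ 11 < 18 = q_5, so the answer is 124/7.

124/7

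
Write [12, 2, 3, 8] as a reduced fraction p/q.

721/58

Fold from the inside: start with 8/1.
  3 + 1/8 = 25/8
  2 + 8/25 = 58/25
  12 + 25/58 = 721/58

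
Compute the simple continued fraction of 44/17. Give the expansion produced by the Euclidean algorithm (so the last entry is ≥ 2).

[2; 1, 1, 2, 3]

44 = 2*17 + 10
17 = 1*10 + 7
10 = 1*7 + 3
7 = 2*3 + 1
3 = 3*1 + 0  (stop)
So 44/17 = [2; 1, 1, 2, 3].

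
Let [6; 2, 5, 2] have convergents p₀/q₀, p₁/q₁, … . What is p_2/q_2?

71/11

Using pₖ = aₖpₖ₋₁ + pₖ₋₂, qₖ = aₖqₖ₋₁ + qₖ₋₂ (with p₋₁=1, p₋₂=0, q₋₁=0, q₋₂=1):
  k=0: a=6, p=6, q=1
  k=1: a=2, p=13, q=2
  k=2: a=5, p=71, q=11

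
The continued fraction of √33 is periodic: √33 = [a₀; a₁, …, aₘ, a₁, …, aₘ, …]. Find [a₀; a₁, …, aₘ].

[5; 1, 2, 1, 10]

a₀ = ⌊√33⌋ = 5.
With m₀=0, d₀=1 and mₖ₊₁ = dₖaₖ − mₖ, dₖ₊₁ = (n − mₖ₊₁²)/dₖ, aₖ₊₁ = ⌊(a₀+mₖ₊₁)/dₖ₊₁⌋:
  k=1: m=5, d=8, a=1
  k=2: m=3, d=3, a=2
  k=3: m=3, d=8, a=1
  k=4: m=5, d=1, a=10
d=1 and a=2a₀=10 at k=4, so the next step gives (m, d) = (5, 8) again — its k=1 value — and the period has length 4.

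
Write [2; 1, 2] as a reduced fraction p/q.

8/3

Fold from the inside: start with 2/1.
  1 + 1/2 = 3/2
  2 + 2/3 = 8/3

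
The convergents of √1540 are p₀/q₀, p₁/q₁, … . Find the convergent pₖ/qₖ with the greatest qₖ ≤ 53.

√1540 = [39; 4, 8, 2, 8, 4, 78, …] (period length 6).
Convergents:
  p_0/q_0 = 39/1
  p_1/q_1 = 157/4
  p_2/q_2 = 1295/33
  p_3/q_3 = 2747/70
q_2 = 33 ≤ 53 < 70 = q_3, so the answer is 1295/33.

1295/33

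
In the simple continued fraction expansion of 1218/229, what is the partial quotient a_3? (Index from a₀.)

3

1218 = 5·229 + 73   →  a_0 = 5
229 = 3·73 + 10   →  a_1 = 3
73 = 7·10 + 3   →  a_2 = 7
10 = 3·3 + 1   →  a_3 = 3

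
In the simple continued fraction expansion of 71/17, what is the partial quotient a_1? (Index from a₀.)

71 = 4·17 + 3   →  a_0 = 4
17 = 5·3 + 2   →  a_1 = 5

5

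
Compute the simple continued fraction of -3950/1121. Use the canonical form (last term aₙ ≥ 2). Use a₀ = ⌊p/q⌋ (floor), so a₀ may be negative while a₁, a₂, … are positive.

-3950 = -4·1121 + 534
1121 = 2·534 + 53
534 = 10·53 + 4
53 = 13·4 + 1
4 = 4·1 + 0  (stop)
So -3950/1121 = [-4; 2, 10, 13, 4].

[-4; 2, 10, 13, 4]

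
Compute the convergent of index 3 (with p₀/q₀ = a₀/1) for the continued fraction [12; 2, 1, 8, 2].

321/26

Using pₖ = aₖpₖ₋₁ + pₖ₋₂, qₖ = aₖqₖ₋₁ + qₖ₋₂ (with p₋₁=1, p₋₂=0, q₋₁=0, q₋₂=1):
  k=0: a=12, p=12, q=1
  k=1: a=2, p=25, q=2
  k=2: a=1, p=37, q=3
  k=3: a=8, p=321, q=26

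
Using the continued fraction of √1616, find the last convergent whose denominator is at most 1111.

√1616 = [40; 5, 80, …] (period length 2).
Convergents:
  p_0/q_0 = 40/1
  p_1/q_1 = 201/5
  p_2/q_2 = 16120/401
  p_3/q_3 = 80801/2010
q_2 = 401 ≤ 1111 < 2010 = q_3, so the answer is 16120/401.

16120/401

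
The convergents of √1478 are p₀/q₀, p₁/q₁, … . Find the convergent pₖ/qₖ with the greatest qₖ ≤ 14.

√1478 = [38; 2, 4, 38, 4, 2, 76, …] (period length 6).
Convergents:
  p_0/q_0 = 38/1
  p_1/q_1 = 77/2
  p_2/q_2 = 346/9
  p_3/q_3 = 13225/344
q_2 = 9 ≤ 14 < 344 = q_3, so the answer is 346/9.

346/9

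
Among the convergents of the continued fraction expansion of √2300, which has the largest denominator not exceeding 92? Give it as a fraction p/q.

1151/24

√2300 = [47; 1, 22, 1, 94, …] (period length 4).
Convergents:
  p_0/q_0 = 47/1
  p_1/q_1 = 48/1
  p_2/q_2 = 1103/23
  p_3/q_3 = 1151/24
  p_4/q_4 = 109297/2279
q_3 = 24 ≤ 92 < 2279 = q_4, so the answer is 1151/24.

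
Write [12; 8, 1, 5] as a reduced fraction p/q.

642/53

Fold from the inside: start with 5/1.
  1 + 1/5 = 6/5
  8 + 5/6 = 53/6
  12 + 6/53 = 642/53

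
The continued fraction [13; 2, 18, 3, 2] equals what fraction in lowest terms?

3547/263

Using pₖ = aₖpₖ₋₁ + pₖ₋₂ and qₖ = aₖqₖ₋₁ + qₖ₋₂:
  k=0: a=13, p=13, q=1
  k=1: a=2, p=27, q=2
  k=2: a=18, p=499, q=37
  k=3: a=3, p=1524, q=113
  k=4: a=2, p=3547, q=263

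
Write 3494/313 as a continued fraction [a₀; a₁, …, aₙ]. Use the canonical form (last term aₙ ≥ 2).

[11; 6, 7, 3, 2]

3494 = 11×313 + 51
313 = 6×51 + 7
51 = 7×7 + 2
7 = 3×2 + 1
2 = 2×1 + 0  (stop)
So 3494/313 = [11; 6, 7, 3, 2].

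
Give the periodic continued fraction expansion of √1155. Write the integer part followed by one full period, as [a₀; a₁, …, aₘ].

[33; 1, 66]

a₀ = ⌊√1155⌋ = 33.
With m₀=0, d₀=1 and mₖ₊₁ = dₖaₖ − mₖ, dₖ₊₁ = (n − mₖ₊₁²)/dₖ, aₖ₊₁ = ⌊(a₀+mₖ₊₁)/dₖ₊₁⌋:
  k=1: m=33, d=66, a=1
  k=2: m=33, d=1, a=66
d=1 and a=2a₀=66 at k=2, so the next step gives (m, d) = (33, 66) again — its k=1 value — and the period has length 2.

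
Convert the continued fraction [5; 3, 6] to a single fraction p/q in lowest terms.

Using pₖ = aₖpₖ₋₁ + pₖ₋₂ and qₖ = aₖqₖ₋₁ + qₖ₋₂:
  k=0: a=5, p=5, q=1
  k=1: a=3, p=16, q=3
  k=2: a=6, p=101, q=19

101/19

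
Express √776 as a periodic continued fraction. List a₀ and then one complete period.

[27; 1, 5, 1, 54]

a₀ = ⌊√776⌋ = 27.
With m₀=0, d₀=1 and mₖ₊₁ = dₖaₖ − mₖ, dₖ₊₁ = (n − mₖ₊₁²)/dₖ, aₖ₊₁ = ⌊(a₀+mₖ₊₁)/dₖ₊₁⌋:
  k=1: m=27, d=47, a=1
  k=2: m=20, d=8, a=5
  k=3: m=20, d=47, a=1
  k=4: m=27, d=1, a=54
d=1 and a=2a₀=54 at k=4, so the next step gives (m, d) = (27, 47) again — its k=1 value — and the period has length 4.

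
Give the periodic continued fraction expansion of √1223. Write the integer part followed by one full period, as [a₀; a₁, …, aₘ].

[34; 1, 33, 1, 68]

a₀ = ⌊√1223⌋ = 34.
With m₀=0, d₀=1 and mₖ₊₁ = dₖaₖ − mₖ, dₖ₊₁ = (n − mₖ₊₁²)/dₖ, aₖ₊₁ = ⌊(a₀+mₖ₊₁)/dₖ₊₁⌋:
  k=1: m=34, d=67, a=1
  k=2: m=33, d=2, a=33
  k=3: m=33, d=67, a=1
  k=4: m=34, d=1, a=68
d=1 and a=2a₀=68 at k=4, so the next step gives (m, d) = (34, 67) again — its k=1 value — and the period has length 4.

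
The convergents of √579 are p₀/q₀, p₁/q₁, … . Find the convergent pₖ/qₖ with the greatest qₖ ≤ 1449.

18504/769

√579 = [24; 16, 48, …] (period length 2).
Convergents:
  p_0/q_0 = 24/1
  p_1/q_1 = 385/16
  p_2/q_2 = 18504/769
  p_3/q_3 = 296449/12320
q_2 = 769 ≤ 1449 < 12320 = q_3, so the answer is 18504/769.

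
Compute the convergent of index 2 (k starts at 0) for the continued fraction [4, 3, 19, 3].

251/58

Using pₖ = aₖpₖ₋₁ + pₖ₋₂, qₖ = aₖqₖ₋₁ + qₖ₋₂ (with p₋₁=1, p₋₂=0, q₋₁=0, q₋₂=1):
  k=0: a=4, p=4, q=1
  k=1: a=3, p=13, q=3
  k=2: a=19, p=251, q=58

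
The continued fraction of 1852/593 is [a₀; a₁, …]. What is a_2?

8

1852 = 3·593 + 73   →  a_0 = 3
593 = 8·73 + 9   →  a_1 = 8
73 = 8·9 + 1   →  a_2 = 8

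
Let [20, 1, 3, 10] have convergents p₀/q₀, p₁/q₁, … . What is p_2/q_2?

83/4

Using pₖ = aₖpₖ₋₁ + pₖ₋₂, qₖ = aₖqₖ₋₁ + qₖ₋₂ (with p₋₁=1, p₋₂=0, q₋₁=0, q₋₂=1):
  k=0: a=20, p=20, q=1
  k=1: a=1, p=21, q=1
  k=2: a=3, p=83, q=4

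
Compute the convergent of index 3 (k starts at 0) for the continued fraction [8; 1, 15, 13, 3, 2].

1868/209

Using pₖ = aₖpₖ₋₁ + pₖ₋₂, qₖ = aₖqₖ₋₁ + qₖ₋₂ (with p₋₁=1, p₋₂=0, q₋₁=0, q₋₂=1):
  k=0: a=8, p=8, q=1
  k=1: a=1, p=9, q=1
  k=2: a=15, p=143, q=16
  k=3: a=13, p=1868, q=209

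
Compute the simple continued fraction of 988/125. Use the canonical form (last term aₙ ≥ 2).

[7; 1, 9, 2, 2, 2]

988 = 7*125 + 113
125 = 1*113 + 12
113 = 9*12 + 5
12 = 2*5 + 2
5 = 2*2 + 1
2 = 2*1 + 0  (stop)
So 988/125 = [7; 1, 9, 2, 2, 2].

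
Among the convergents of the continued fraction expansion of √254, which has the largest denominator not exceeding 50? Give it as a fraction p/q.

255/16

√254 = [15; 1, 14, 1, 30, …] (period length 4).
Convergents:
  p_0/q_0 = 15/1
  p_1/q_1 = 16/1
  p_2/q_2 = 239/15
  p_3/q_3 = 255/16
  p_4/q_4 = 7889/495
q_3 = 16 ≤ 50 < 495 = q_4, so the answer is 255/16.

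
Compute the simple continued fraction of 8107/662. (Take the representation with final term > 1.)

8107 = 12*662 + 163
662 = 4*163 + 10
163 = 16*10 + 3
10 = 3*3 + 1
3 = 3*1 + 0  (stop)
So 8107/662 = [12; 4, 16, 3, 3].

[12; 4, 16, 3, 3]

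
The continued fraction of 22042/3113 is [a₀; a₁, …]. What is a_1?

22042 = 7·3113 + 251   →  a_0 = 7
3113 = 12·251 + 101   →  a_1 = 12

12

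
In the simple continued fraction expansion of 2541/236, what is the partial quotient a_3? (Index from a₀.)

3

2541 = 10·236 + 181   →  a_0 = 10
236 = 1·181 + 55   →  a_1 = 1
181 = 3·55 + 16   →  a_2 = 3
55 = 3·16 + 7   →  a_3 = 3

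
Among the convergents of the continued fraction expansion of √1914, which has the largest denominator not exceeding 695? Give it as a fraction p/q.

15356/351

√1914 = [43; 1, 2, 1, 86, …] (period length 4).
Convergents:
  p_0/q_0 = 43/1
  p_1/q_1 = 44/1
  p_2/q_2 = 131/3
  p_3/q_3 = 175/4
  p_4/q_4 = 15181/347
  p_5/q_5 = 15356/351
  p_6/q_6 = 45893/1049
q_5 = 351 ≤ 695 < 1049 = q_6, so the answer is 15356/351.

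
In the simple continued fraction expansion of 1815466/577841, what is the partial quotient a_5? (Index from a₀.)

5

1815466 = 3·577841 + 81943   →  a_0 = 3
577841 = 7·81943 + 4240   →  a_1 = 7
81943 = 19·4240 + 1383   →  a_2 = 19
4240 = 3·1383 + 91   →  a_3 = 3
1383 = 15·91 + 18   →  a_4 = 15
91 = 5·18 + 1   →  a_5 = 5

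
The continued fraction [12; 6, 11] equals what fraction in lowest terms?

815/67

Using pₖ = aₖpₖ₋₁ + pₖ₋₂ and qₖ = aₖqₖ₋₁ + qₖ₋₂:
  k=0: a=12, p=12, q=1
  k=1: a=6, p=73, q=6
  k=2: a=11, p=815, q=67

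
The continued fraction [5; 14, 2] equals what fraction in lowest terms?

Using pₖ = aₖpₖ₋₁ + pₖ₋₂ and qₖ = aₖqₖ₋₁ + qₖ₋₂:
  k=0: a=5, p=5, q=1
  k=1: a=14, p=71, q=14
  k=2: a=2, p=147, q=29

147/29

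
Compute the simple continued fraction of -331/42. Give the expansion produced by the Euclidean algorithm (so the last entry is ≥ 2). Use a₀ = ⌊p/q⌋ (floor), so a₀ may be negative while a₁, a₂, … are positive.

-331 = -8*42 + 5
42 = 8*5 + 2
5 = 2*2 + 1
2 = 2*1 + 0  (stop)
So -331/42 = [-8; 8, 2, 2].

[-8; 8, 2, 2]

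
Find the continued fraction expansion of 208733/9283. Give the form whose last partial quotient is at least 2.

208733 = 22·9283 + 4507
9283 = 2·4507 + 269
4507 = 16·269 + 203
269 = 1·203 + 66
203 = 3·66 + 5
66 = 13·5 + 1
5 = 5·1 + 0  (stop)
So 208733/9283 = [22; 2, 16, 1, 3, 13, 5].

[22; 2, 16, 1, 3, 13, 5]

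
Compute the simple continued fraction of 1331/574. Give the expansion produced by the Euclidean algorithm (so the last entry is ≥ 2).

1331 = 2·574 + 183
574 = 3·183 + 25
183 = 7·25 + 8
25 = 3·8 + 1
8 = 8·1 + 0  (stop)
So 1331/574 = [2; 3, 7, 3, 8].

[2; 3, 7, 3, 8]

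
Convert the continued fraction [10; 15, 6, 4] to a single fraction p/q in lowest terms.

3815/379

Using pₖ = aₖpₖ₋₁ + pₖ₋₂ and qₖ = aₖqₖ₋₁ + qₖ₋₂:
  k=0: a=10, p=10, q=1
  k=1: a=15, p=151, q=15
  k=2: a=6, p=916, q=91
  k=3: a=4, p=3815, q=379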